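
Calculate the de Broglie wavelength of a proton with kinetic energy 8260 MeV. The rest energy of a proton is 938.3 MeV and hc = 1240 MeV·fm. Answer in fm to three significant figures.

λ = 0.136 fm

Total energy E = KE + m₀c² = 8260 + 938.3 = 9198.3 MeV.
(pc)² = E² − (m₀c²)² = (9198.3)² − (938.3)² = 8.373 × 10⁷ MeV², so pc = 9150 MeV.
λ = hc/(pc) = 1240 MeV·fm / 9150 MeV = 0.136 fm.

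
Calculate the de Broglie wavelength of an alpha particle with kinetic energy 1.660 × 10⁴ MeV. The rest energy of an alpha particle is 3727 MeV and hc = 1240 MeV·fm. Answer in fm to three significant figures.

Total energy E = KE + m₀c² = 1.660 × 10⁴ + 3727 = 20327 MeV.
(pc)² = E² − (m₀c²)² = (20327)² − (3727)² = 3.993 × 10⁸ MeV², so pc = 1.998 × 10⁴ MeV.
λ = hc/(pc) = 1240 MeV·fm / 1.998 × 10⁴ MeV = 0.0621 fm.

λ = 0.0621 fm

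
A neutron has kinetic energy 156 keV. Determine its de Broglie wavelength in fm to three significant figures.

KE = 156 keV = 2.499 × 10⁻¹⁴ J.
p = √(2mKE) = √(2 × 1.675 × 10⁻²⁷ × 2.499 × 10⁻¹⁴) = 9.150 × 10⁻²¹ kg·m/s.
λ = h/p = 6.626 × 10⁻³⁴ / 9.150 × 10⁻²¹ = 7.24 × 10⁻¹⁴ m = 72.4 fm.

λ = 72.4 fm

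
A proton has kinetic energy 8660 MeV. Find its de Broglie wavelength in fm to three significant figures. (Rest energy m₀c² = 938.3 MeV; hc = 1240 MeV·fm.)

Total energy E = KE + m₀c² = 8660 + 938.3 = 9598.3 MeV.
(pc)² = E² − (m₀c²)² = (9598.3)² − (938.3)² = 9.125 × 10⁷ MeV², so pc = 9552 MeV.
λ = hc/(pc) = 1240 MeV·fm / 9552 MeV = 0.130 fm.

λ = 0.130 fm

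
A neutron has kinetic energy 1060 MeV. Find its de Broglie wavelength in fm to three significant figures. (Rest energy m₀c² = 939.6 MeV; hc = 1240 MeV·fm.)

λ = 0.703 fm

Total energy E = KE + m₀c² = 1060 + 939.6 = 1999.6 MeV.
(pc)² = E² − (m₀c²)² = (1999.6)² − (939.6)² = 3.116 × 10⁶ MeV², so pc = 1765 MeV.
λ = hc/(pc) = 1240 MeV·fm / 1765 MeV = 0.703 fm.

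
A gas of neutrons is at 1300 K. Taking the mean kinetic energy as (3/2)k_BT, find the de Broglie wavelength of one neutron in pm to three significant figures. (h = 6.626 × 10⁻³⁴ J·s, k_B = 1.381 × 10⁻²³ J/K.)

KE = (3/2)k_BT = 1.5 × 1.381 × 10⁻²³ × 1300 = 2.693 × 10⁻²⁰ J.
p = √(2mKE) = √(2 × 1.675 × 10⁻²⁷ × 2.693 × 10⁻²⁰) = 9.498 × 10⁻²⁴ kg·m/s.
λ = h/p = 6.98 × 10⁻¹¹ m = 69.8 pm.

λ = 69.8 pm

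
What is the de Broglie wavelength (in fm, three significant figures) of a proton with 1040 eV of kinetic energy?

KE = 1040 eV = 1.666 × 10⁻¹⁶ J.
p = √(2mKE) = √(2 × 1.673 × 10⁻²⁷ × 1.666 × 10⁻¹⁶) = 7.466 × 10⁻²² kg·m/s.
λ = h/p = 6.626 × 10⁻³⁴ / 7.466 × 10⁻²² = 8.87 × 10⁻¹³ m = 887 fm.

λ = 887 fm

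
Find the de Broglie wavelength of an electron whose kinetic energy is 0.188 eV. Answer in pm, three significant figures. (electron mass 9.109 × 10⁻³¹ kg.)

KE = 0.188 eV = 3.012 × 10⁻²⁰ J.
p = √(2mKE) = √(2 × 9.109 × 10⁻³¹ × 3.012 × 10⁻²⁰) = 2.342 × 10⁻²⁵ kg·m/s.
λ = h/p = 6.626 × 10⁻³⁴ / 2.342 × 10⁻²⁵ = 2.83 × 10⁻⁹ m = 2830 pm.

λ = 2830 pm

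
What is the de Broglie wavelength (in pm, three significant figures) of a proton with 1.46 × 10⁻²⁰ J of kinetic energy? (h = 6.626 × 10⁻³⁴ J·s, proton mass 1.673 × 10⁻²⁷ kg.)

p = √(2mKE) = √(2 × 1.673 × 10⁻²⁷ × 1.460 × 10⁻²⁰) = 6.989 × 10⁻²⁴ kg·m/s.
λ = h/p = 6.626 × 10⁻³⁴ / 6.989 × 10⁻²⁴ = 9.48 × 10⁻¹¹ m = 94.8 pm.

λ = 94.8 pm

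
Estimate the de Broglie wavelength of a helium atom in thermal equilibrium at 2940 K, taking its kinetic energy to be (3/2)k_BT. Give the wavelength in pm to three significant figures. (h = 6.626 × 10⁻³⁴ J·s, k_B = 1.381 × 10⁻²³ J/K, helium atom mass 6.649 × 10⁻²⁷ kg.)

KE = (3/2)k_BT = 1.5 × 1.381 × 10⁻²³ × 2940 = 6.090 × 10⁻²⁰ J.
p = √(2mKE) = √(2 × 6.649 × 10⁻²⁷ × 6.090 × 10⁻²⁰) = 2.846 × 10⁻²³ kg·m/s.
λ = h/p = 2.33 × 10⁻¹¹ m = 23.3 pm.

λ = 23.3 pm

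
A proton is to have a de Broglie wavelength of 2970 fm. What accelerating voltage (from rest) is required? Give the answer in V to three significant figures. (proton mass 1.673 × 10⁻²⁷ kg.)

p = h/λ = 6.626 × 10⁻³⁴ / 2.970 × 10⁻¹² = 2.231 × 10⁻²² kg·m/s.
KE = p²/(2m) = 1.488 × 10⁻¹⁷ J.
V = KE/e = 1.488 × 10⁻¹⁷ / (1.602 × 10⁻¹⁹) = 92.9 V.

V = 92.9 V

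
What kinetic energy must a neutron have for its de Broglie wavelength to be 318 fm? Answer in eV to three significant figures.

p = h/λ = 6.626 × 10⁻³⁴ / 3.180 × 10⁻¹³ = 2.084 × 10⁻²¹ kg·m/s.
KE = p²/(2m) = (2.084 × 10⁻²¹)² / (2 × 1.675 × 10⁻²⁷) = 1.296 × 10⁻¹⁵ J = 8090 eV.

KE = 8090 eV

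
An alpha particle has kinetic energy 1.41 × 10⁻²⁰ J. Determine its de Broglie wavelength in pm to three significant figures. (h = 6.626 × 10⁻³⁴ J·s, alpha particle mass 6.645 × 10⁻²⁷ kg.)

p = √(2mKE) = √(2 × 6.645 × 10⁻²⁷ × 1.410 × 10⁻²⁰) = 1.369 × 10⁻²³ kg·m/s.
λ = h/p = 6.626 × 10⁻³⁴ / 1.369 × 10⁻²³ = 4.84 × 10⁻¹¹ m = 48.4 pm.

λ = 48.4 pm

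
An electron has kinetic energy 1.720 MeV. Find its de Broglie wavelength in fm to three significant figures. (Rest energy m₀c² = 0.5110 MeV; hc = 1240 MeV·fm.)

Total energy E = KE + m₀c² = 1.720 + 0.5110 = 2.2310 MeV.
(pc)² = E² − (m₀c²)² = (2.2310)² − (0.5110)² = 4.716 MeV², so pc = 2.172 MeV.
λ = hc/(pc) = 1240 MeV·fm / 2.172 MeV = 571 fm.

λ = 571 fm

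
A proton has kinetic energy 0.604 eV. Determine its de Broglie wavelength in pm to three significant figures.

λ = 36.8 pm

KE = 0.604 eV = 9.676 × 10⁻²⁰ J.
p = √(2mKE) = √(2 × 1.673 × 10⁻²⁷ × 9.676 × 10⁻²⁰) = 1.799 × 10⁻²³ kg·m/s.
λ = h/p = 6.626 × 10⁻³⁴ / 1.799 × 10⁻²³ = 3.68 × 10⁻¹¹ m = 36.8 pm.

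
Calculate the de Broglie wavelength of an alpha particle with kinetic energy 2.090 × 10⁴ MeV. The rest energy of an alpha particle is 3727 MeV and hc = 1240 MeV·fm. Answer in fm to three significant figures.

Total energy E = KE + m₀c² = 2.090 × 10⁴ + 3727 = 24627 MeV.
(pc)² = E² − (m₀c²)² = (24627)² − (3727)² = 5.926 × 10⁸ MeV², so pc = 2.434 × 10⁴ MeV.
λ = hc/(pc) = 1240 MeV·fm / 2.434 × 10⁴ MeV = 0.0509 fm.

λ = 0.0509 fm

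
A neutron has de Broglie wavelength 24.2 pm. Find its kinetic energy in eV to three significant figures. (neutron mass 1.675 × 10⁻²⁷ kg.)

KE = 1.40 eV

p = h/λ = 6.626 × 10⁻³⁴ / 2.420 × 10⁻¹¹ = 2.738 × 10⁻²³ kg·m/s.
KE = p²/(2m) = (2.738 × 10⁻²³)² / (2 × 1.675 × 10⁻²⁷) = 2.238 × 10⁻¹⁹ J = 1.40 eV.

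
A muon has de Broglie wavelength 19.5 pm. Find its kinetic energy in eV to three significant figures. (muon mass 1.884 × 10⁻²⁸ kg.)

p = h/λ = 6.626 × 10⁻³⁴ / 1.950 × 10⁻¹¹ = 3.398 × 10⁻²³ kg·m/s.
KE = p²/(2m) = (3.398 × 10⁻²³)² / (2 × 1.884 × 10⁻²⁸) = 3.064 × 10⁻¹⁸ J = 19.1 eV.

KE = 19.1 eV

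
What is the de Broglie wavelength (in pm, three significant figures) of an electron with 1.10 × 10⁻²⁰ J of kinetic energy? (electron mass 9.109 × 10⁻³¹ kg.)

λ = 4680 pm

p = √(2mKE) = √(2 × 9.109 × 10⁻³¹ × 1.100 × 10⁻²⁰) = 1.416 × 10⁻²⁵ kg·m/s.
λ = h/p = 6.626 × 10⁻³⁴ / 1.416 × 10⁻²⁵ = 4.68 × 10⁻⁹ m = 4680 pm.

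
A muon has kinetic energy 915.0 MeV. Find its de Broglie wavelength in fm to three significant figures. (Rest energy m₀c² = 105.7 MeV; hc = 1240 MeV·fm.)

Total energy E = KE + m₀c² = 915.0 + 105.7 = 1020.7 MeV.
(pc)² = E² − (m₀c²)² = (1020.7)² − (105.7)² = 1.031 × 10⁶ MeV², so pc = 1015 MeV.
λ = hc/(pc) = 1240 MeV·fm / 1015 MeV = 1.22 fm.

λ = 1.22 fm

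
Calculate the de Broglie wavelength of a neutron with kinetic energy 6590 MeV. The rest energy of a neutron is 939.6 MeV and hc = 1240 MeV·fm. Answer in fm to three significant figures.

Total energy E = KE + m₀c² = 6590 + 939.6 = 7529.6 MeV.
(pc)² = E² − (m₀c²)² = (7529.6)² − (939.6)² = 5.581 × 10⁷ MeV², so pc = 7471 MeV.
λ = hc/(pc) = 1240 MeV·fm / 7471 MeV = 0.166 fm.

λ = 0.166 fm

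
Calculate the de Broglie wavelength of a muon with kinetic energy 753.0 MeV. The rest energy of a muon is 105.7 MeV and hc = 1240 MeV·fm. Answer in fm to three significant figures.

λ = 1.46 fm

Total energy E = KE + m₀c² = 753.0 + 105.7 = 858.7 MeV.
(pc)² = E² − (m₀c²)² = (858.7)² − (105.7)² = 7.262 × 10⁵ MeV², so pc = 852.2 MeV.
λ = hc/(pc) = 1240 MeV·fm / 852.2 MeV = 1.46 fm.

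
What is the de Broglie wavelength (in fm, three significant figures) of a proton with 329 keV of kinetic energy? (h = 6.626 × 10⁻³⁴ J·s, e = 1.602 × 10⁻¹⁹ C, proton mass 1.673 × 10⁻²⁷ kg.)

KE = 329 keV = 5.271 × 10⁻¹⁴ J.
p = √(2mKE) = √(2 × 1.673 × 10⁻²⁷ × 5.271 × 10⁻¹⁴) = 1.328 × 10⁻²⁰ kg·m/s.
λ = h/p = 6.626 × 10⁻³⁴ / 1.328 × 10⁻²⁰ = 4.99 × 10⁻¹⁴ m = 49.9 fm.

λ = 49.9 fm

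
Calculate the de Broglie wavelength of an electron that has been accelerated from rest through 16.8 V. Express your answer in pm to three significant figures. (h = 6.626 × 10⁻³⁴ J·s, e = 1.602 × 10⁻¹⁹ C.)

λ = 299 pm

KE = eV = 1.602 × 10⁻¹⁹ × 16.80 = 2.691 × 10⁻¹⁸ J.
p = √(2mKE) = √(2 × 9.109 × 10⁻³¹ × 2.691 × 10⁻¹⁸) = 2.214 × 10⁻²⁴ kg·m/s.
λ = h/p = 6.626 × 10⁻³⁴ / 2.214 × 10⁻²⁴ = 2.99 × 10⁻¹⁰ m = 299 pm.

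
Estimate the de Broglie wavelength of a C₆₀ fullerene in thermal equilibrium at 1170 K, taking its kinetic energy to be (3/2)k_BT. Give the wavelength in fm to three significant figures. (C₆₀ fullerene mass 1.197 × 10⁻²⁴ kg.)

λ = 2750 fm

KE = (3/2)k_BT = 1.5 × 1.381 × 10⁻²³ × 1170 = 2.424 × 10⁻²⁰ J.
p = √(2mKE) = √(2 × 1.197 × 10⁻²⁴ × 2.424 × 10⁻²⁰) = 2.409 × 10⁻²² kg·m/s.
λ = h/p = 2.75 × 10⁻¹² m = 2750 fm.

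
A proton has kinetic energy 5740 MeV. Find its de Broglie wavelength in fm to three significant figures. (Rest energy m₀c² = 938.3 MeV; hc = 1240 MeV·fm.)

Total energy E = KE + m₀c² = 5740 + 938.3 = 6678.3 MeV.
(pc)² = E² − (m₀c²)² = (6678.3)² − (938.3)² = 4.372 × 10⁷ MeV², so pc = 6612 MeV.
λ = hc/(pc) = 1240 MeV·fm / 6612 MeV = 0.188 fm.

λ = 0.188 fm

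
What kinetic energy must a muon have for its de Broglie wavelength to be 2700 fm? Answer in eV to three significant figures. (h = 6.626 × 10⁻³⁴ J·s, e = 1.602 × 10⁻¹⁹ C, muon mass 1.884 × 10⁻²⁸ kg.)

p = h/λ = 6.626 × 10⁻³⁴ / 2.700 × 10⁻¹² = 2.454 × 10⁻²² kg·m/s.
KE = p²/(2m) = (2.454 × 10⁻²²)² / (2 × 1.884 × 10⁻²⁸) = 1.598 × 10⁻¹⁶ J = 998 eV.

KE = 998 eV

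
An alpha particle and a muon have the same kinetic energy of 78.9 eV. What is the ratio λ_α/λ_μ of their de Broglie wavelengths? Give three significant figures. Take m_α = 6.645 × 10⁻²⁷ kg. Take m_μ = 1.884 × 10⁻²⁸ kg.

At fixed KE, p = √(2mKE) so λ = h/p ∝ 1/√m.
λ_α/λ_μ = √(m_μ/m_α) = √(1.884 × 10⁻²⁸/6.645 × 10⁻²⁷) = √(0.02835) = 0.168.

λ_α/λ_μ = 0.168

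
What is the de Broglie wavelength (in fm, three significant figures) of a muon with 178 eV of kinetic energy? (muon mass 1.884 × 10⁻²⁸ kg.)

λ = 6390 fm

KE = 178 eV = 2.852 × 10⁻¹⁷ J.
p = √(2mKE) = √(2 × 1.884 × 10⁻²⁸ × 2.852 × 10⁻¹⁷) = 1.037 × 10⁻²² kg·m/s.
λ = h/p = 6.626 × 10⁻³⁴ / 1.037 × 10⁻²² = 6.39 × 10⁻¹² m = 6390 fm.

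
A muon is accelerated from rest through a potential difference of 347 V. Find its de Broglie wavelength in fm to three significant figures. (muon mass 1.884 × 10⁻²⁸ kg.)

KE = eV = 1.602 × 10⁻¹⁹ × 347.0 = 5.559 × 10⁻¹⁷ J.
p = √(2mKE) = √(2 × 1.884 × 10⁻²⁸ × 5.559 × 10⁻¹⁷) = 1.447 × 10⁻²² kg·m/s.
λ = h/p = 6.626 × 10⁻³⁴ / 1.447 × 10⁻²² = 4.58 × 10⁻¹² m = 4580 fm.

λ = 4580 fm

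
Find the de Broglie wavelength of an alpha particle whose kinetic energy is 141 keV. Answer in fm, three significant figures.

KE = 141 keV = 2.259 × 10⁻¹⁴ J.
p = √(2mKE) = √(2 × 6.645 × 10⁻²⁷ × 2.259 × 10⁻¹⁴) = 1.733 × 10⁻²⁰ kg·m/s.
λ = h/p = 6.626 × 10⁻³⁴ / 1.733 × 10⁻²⁰ = 3.82 × 10⁻¹⁴ m = 38.2 fm.

λ = 38.2 fm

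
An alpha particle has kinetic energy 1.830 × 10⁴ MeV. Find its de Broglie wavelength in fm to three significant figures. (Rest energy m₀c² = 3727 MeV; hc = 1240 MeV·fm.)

λ = 0.0571 fm

Total energy E = KE + m₀c² = 1.830 × 10⁴ + 3727 = 22027 MeV.
(pc)² = E² − (m₀c²)² = (22027)² − (3727)² = 4.713 × 10⁸ MeV², so pc = 2.171 × 10⁴ MeV.
λ = hc/(pc) = 1240 MeV·fm / 2.171 × 10⁴ MeV = 0.0571 fm.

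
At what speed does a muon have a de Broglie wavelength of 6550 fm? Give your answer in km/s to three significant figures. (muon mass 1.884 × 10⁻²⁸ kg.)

p = h/λ = 6.626 × 10⁻³⁴ / 6.550 × 10⁻¹² = 1.012 × 10⁻²² kg·m/s.
v = p/m = 1.012 × 10⁻²² / 1.884 × 10⁻²⁸ = 5.37 × 10⁵ m/s = 537 km/s.

v = 537 km/s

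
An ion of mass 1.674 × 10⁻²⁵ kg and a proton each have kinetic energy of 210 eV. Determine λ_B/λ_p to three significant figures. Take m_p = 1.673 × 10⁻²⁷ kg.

At fixed KE, p = √(2mKE) so λ = h/p ∝ 1/√m.
λ_B/λ_p = √(m_p/m_B) = √(1.673 × 10⁻²⁷/1.674 × 10⁻²⁵) = √(9.994 × 10⁻³) = 0.100.

λ_B/λ_p = 0.100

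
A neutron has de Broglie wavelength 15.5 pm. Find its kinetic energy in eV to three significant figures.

KE = 3.41 eV

p = h/λ = 6.626 × 10⁻³⁴ / 1.550 × 10⁻¹¹ = 4.275 × 10⁻²³ kg·m/s.
KE = p²/(2m) = (4.275 × 10⁻²³)² / (2 × 1.675 × 10⁻²⁷) = 5.455 × 10⁻¹⁹ J = 3.41 eV.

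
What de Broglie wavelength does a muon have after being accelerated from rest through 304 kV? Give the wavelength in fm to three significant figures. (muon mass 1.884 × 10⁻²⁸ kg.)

λ = 155 fm

KE = eV = 1.602 × 10⁻¹⁹ × 3.040 × 10⁵ = 4.870 × 10⁻¹⁴ J.
p = √(2mKE) = √(2 × 1.884 × 10⁻²⁸ × 4.870 × 10⁻¹⁴) = 4.284 × 10⁻²¹ kg·m/s.
λ = h/p = 6.626 × 10⁻³⁴ / 4.284 × 10⁻²¹ = 1.55 × 10⁻¹³ m = 155 fm.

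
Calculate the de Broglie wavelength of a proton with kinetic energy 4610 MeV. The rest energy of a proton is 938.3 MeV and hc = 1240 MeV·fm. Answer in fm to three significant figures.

λ = 0.227 fm

Total energy E = KE + m₀c² = 4610 + 938.3 = 5548.3 MeV.
(pc)² = E² − (m₀c²)² = (5548.3)² − (938.3)² = 2.990 × 10⁷ MeV², so pc = 5468 MeV.
λ = hc/(pc) = 1240 MeV·fm / 5468 MeV = 0.227 fm.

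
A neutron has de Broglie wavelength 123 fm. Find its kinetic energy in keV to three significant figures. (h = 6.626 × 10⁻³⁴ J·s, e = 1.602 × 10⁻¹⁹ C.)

p = h/λ = 6.626 × 10⁻³⁴ / 1.230 × 10⁻¹³ = 5.387 × 10⁻²¹ kg·m/s.
KE = p²/(2m) = (5.387 × 10⁻²¹)² / (2 × 1.675 × 10⁻²⁷) = 8.663 × 10⁻¹⁵ J = 54.1 keV.

KE = 54.1 keV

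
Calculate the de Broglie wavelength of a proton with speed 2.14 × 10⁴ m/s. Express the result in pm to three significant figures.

λ = 18.5 pm

p = mv = 1.673 × 10⁻²⁷ × 2.14 × 10⁴ = 3.580 × 10⁻²³ kg·m/s.
λ = h/p = 6.626 × 10⁻³⁴ / 3.580 × 10⁻²³ = 1.85 × 10⁻¹¹ m = 18.5 pm.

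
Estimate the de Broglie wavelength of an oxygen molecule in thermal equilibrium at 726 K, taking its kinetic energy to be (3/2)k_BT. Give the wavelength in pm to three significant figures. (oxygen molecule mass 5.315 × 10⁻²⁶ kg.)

λ = 16.6 pm

KE = (3/2)k_BT = 1.5 × 1.381 × 10⁻²³ × 726 = 1.504 × 10⁻²⁰ J.
p = √(2mKE) = √(2 × 5.315 × 10⁻²⁶ × 1.504 × 10⁻²⁰) = 3.998 × 10⁻²³ kg·m/s.
λ = h/p = 1.66 × 10⁻¹¹ m = 16.6 pm.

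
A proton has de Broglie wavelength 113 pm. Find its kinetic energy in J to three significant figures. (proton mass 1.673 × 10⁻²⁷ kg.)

p = h/λ = 6.626 × 10⁻³⁴ / 1.130 × 10⁻¹⁰ = 5.864 × 10⁻²⁴ kg·m/s.
KE = p²/(2m) = (5.864 × 10⁻²⁴)² / (2 × 1.673 × 10⁻²⁷) = 1.028 × 10⁻²⁰ J = 1.03 × 10⁻²⁰ J.

KE = 1.03 × 10⁻²⁰ J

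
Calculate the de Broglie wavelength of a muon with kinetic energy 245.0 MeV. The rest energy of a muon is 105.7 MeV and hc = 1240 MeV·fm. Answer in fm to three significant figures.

λ = 3.71 fm

Total energy E = KE + m₀c² = 245.0 + 105.7 = 350.7 MeV.
(pc)² = E² − (m₀c²)² = (350.7)² − (105.7)² = 1.118 × 10⁵ MeV², so pc = 334.4 MeV.
λ = hc/(pc) = 1240 MeV·fm / 334.4 MeV = 3.71 fm.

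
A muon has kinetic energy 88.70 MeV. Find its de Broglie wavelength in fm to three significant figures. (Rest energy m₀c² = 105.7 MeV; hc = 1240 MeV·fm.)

λ = 7.60 fm

Total energy E = KE + m₀c² = 88.70 + 105.7 = 194.40 MeV.
(pc)² = E² − (m₀c²)² = (194.40)² − (105.7)² = 2.662 × 10⁴ MeV², so pc = 163.2 MeV.
λ = hc/(pc) = 1240 MeV·fm / 163.2 MeV = 7.60 fm.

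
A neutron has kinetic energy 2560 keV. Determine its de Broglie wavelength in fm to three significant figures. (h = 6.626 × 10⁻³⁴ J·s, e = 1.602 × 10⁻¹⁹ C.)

KE = 2560 keV = 4.101 × 10⁻¹³ J.
p = √(2mKE) = √(2 × 1.675 × 10⁻²⁷ × 4.101 × 10⁻¹³) = 3.707 × 10⁻²⁰ kg·m/s.
λ = h/p = 6.626 × 10⁻³⁴ / 3.707 × 10⁻²⁰ = 1.79 × 10⁻¹⁴ m = 17.9 fm.

λ = 17.9 fm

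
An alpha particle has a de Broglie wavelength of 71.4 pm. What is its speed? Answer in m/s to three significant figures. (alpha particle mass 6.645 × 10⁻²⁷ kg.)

p = h/λ = 6.626 × 10⁻³⁴ / 7.140 × 10⁻¹¹ = 9.280 × 10⁻²⁴ kg·m/s.
v = p/m = 9.280 × 10⁻²⁴ / 6.645 × 10⁻²⁷ = 1.40 × 10³ m/s = 1400 m/s.

v = 1400 m/s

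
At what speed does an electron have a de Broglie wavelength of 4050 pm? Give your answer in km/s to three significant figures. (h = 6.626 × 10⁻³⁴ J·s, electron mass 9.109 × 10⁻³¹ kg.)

v = 180 km/s

p = h/λ = 6.626 × 10⁻³⁴ / 4.050 × 10⁻⁹ = 1.636 × 10⁻²⁵ kg·m/s.
v = p/m = 1.636 × 10⁻²⁵ / 9.109 × 10⁻³¹ = 1.80 × 10⁵ m/s = 180 km/s.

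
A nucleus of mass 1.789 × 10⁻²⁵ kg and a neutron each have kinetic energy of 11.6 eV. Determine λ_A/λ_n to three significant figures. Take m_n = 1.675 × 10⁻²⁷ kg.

At fixed KE, p = √(2mKE) so λ = h/p ∝ 1/√m.
λ_A/λ_n = √(m_n/m_A) = √(1.675 × 10⁻²⁷/1.789 × 10⁻²⁵) = √(9.363 × 10⁻³) = 0.0968.

λ_A/λ_n = 0.0968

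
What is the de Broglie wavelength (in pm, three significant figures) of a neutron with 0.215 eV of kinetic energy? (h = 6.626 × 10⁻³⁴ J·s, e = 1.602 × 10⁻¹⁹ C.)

KE = 0.215 eV = 3.444 × 10⁻²⁰ J.
p = √(2mKE) = √(2 × 1.675 × 10⁻²⁷ × 3.444 × 10⁻²⁰) = 1.074 × 10⁻²³ kg·m/s.
λ = h/p = 6.626 × 10⁻³⁴ / 1.074 × 10⁻²³ = 6.17 × 10⁻¹¹ m = 61.7 pm.

λ = 61.7 pm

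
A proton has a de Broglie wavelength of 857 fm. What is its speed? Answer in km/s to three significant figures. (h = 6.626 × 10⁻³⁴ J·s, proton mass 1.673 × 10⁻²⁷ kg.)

p = h/λ = 6.626 × 10⁻³⁴ / 8.570 × 10⁻¹³ = 7.732 × 10⁻²² kg·m/s.
v = p/m = 7.732 × 10⁻²² / 1.673 × 10⁻²⁷ = 4.62 × 10⁵ m/s = 462 km/s.

v = 462 km/s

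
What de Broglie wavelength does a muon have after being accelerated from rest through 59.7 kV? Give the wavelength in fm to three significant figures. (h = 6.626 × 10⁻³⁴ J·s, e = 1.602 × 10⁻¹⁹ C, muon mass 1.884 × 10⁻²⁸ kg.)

KE = eV = 1.602 × 10⁻¹⁹ × 5.970 × 10⁴ = 9.564 × 10⁻¹⁵ J.
p = √(2mKE) = √(2 × 1.884 × 10⁻²⁸ × 9.564 × 10⁻¹⁵) = 1.898 × 10⁻²¹ kg·m/s.
λ = h/p = 6.626 × 10⁻³⁴ / 1.898 × 10⁻²¹ = 3.49 × 10⁻¹³ m = 349 fm.

λ = 349 fm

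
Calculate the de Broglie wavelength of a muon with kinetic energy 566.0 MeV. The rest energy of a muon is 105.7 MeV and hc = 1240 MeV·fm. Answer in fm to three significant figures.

Total energy E = KE + m₀c² = 566.0 + 105.7 = 671.7 MeV.
(pc)² = E² − (m₀c²)² = (671.7)² − (105.7)² = 4.400 × 10⁵ MeV², so pc = 663.3 MeV.
λ = hc/(pc) = 1240 MeV·fm / 663.3 MeV = 1.87 fm.

λ = 1.87 fm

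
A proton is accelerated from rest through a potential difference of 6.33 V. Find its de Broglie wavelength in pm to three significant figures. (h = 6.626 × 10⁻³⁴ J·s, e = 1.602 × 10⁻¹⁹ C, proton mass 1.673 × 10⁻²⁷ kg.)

λ = 11.4 pm

KE = eV = 1.602 × 10⁻¹⁹ × 6.330 = 1.014 × 10⁻¹⁸ J.
p = √(2mKE) = √(2 × 1.673 × 10⁻²⁷ × 1.014 × 10⁻¹⁸) = 5.825 × 10⁻²³ kg·m/s.
λ = h/p = 6.626 × 10⁻³⁴ / 5.825 × 10⁻²³ = 1.14 × 10⁻¹¹ m = 11.4 pm.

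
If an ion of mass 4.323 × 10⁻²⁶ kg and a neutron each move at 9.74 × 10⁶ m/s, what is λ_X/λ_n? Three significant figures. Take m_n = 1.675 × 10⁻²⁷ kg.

λ_X/λ_n = 0.0387

At fixed v, p = mv so λ = h/(mv) ∝ 1/m.
λ_X/λ_n = m_n/m_X = 1.675 × 10⁻²⁷/4.323 × 10⁻²⁶ = 0.0387.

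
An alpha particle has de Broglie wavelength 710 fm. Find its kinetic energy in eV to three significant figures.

KE = 409 eV

p = h/λ = 6.626 × 10⁻³⁴ / 7.100 × 10⁻¹³ = 9.332 × 10⁻²² kg·m/s.
KE = p²/(2m) = (9.332 × 10⁻²²)² / (2 × 6.645 × 10⁻²⁷) = 6.553 × 10⁻¹⁷ J = 409 eV.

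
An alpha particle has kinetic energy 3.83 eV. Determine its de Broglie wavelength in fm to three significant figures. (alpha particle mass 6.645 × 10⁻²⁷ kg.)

KE = 3.83 eV = 6.136 × 10⁻¹⁹ J.
p = √(2mKE) = √(2 × 6.645 × 10⁻²⁷ × 6.136 × 10⁻¹⁹) = 9.030 × 10⁻²³ kg·m/s.
λ = h/p = 6.626 × 10⁻³⁴ / 9.030 × 10⁻²³ = 7.34 × 10⁻¹² m = 7340 fm.

λ = 7340 fm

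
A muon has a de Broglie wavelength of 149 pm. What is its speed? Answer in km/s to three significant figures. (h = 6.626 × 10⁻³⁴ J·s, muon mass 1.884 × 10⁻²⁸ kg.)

v = 23.6 km/s

p = h/λ = 6.626 × 10⁻³⁴ / 1.490 × 10⁻¹⁰ = 4.447 × 10⁻²⁴ kg·m/s.
v = p/m = 4.447 × 10⁻²⁴ / 1.884 × 10⁻²⁸ = 2.36 × 10⁴ m/s = 23.6 km/s.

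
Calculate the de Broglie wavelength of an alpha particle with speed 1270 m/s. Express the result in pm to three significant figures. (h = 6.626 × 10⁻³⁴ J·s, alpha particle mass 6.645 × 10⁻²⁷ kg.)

λ = 78.5 pm

p = mv = 6.645 × 10⁻²⁷ × 1270 = 8.439 × 10⁻²⁴ kg·m/s.
λ = h/p = 6.626 × 10⁻³⁴ / 8.439 × 10⁻²⁴ = 7.85 × 10⁻¹¹ m = 78.5 pm.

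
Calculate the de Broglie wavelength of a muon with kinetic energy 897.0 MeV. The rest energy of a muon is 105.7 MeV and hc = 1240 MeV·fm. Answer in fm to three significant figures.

λ = 1.24 fm

Total energy E = KE + m₀c² = 897.0 + 105.7 = 1002.7 MeV.
(pc)² = E² − (m₀c²)² = (1002.7)² − (105.7)² = 9.942 × 10⁵ MeV², so pc = 997.1 MeV.
λ = hc/(pc) = 1240 MeV·fm / 997.1 MeV = 1.24 fm.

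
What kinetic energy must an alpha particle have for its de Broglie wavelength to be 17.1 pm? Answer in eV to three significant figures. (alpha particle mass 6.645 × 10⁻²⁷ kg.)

KE = 0.705 eV

p = h/λ = 6.626 × 10⁻³⁴ / 1.710 × 10⁻¹¹ = 3.875 × 10⁻²³ kg·m/s.
KE = p²/(2m) = (3.875 × 10⁻²³)² / (2 × 6.645 × 10⁻²⁷) = 1.130 × 10⁻¹⁹ J = 0.705 eV.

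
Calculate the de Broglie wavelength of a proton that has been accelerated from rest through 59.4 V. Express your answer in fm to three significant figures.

λ = 3710 fm

KE = eV = 1.602 × 10⁻¹⁹ × 59.40 = 9.516 × 10⁻¹⁸ J.
p = √(2mKE) = √(2 × 1.673 × 10⁻²⁷ × 9.516 × 10⁻¹⁸) = 1.784 × 10⁻²² kg·m/s.
λ = h/p = 6.626 × 10⁻³⁴ / 1.784 × 10⁻²² = 3.71 × 10⁻¹² m = 3710 fm.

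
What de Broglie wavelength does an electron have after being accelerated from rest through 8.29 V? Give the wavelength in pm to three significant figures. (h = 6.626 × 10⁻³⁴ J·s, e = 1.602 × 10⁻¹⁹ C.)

KE = eV = 1.602 × 10⁻¹⁹ × 8.290 = 1.328 × 10⁻¹⁸ J.
p = √(2mKE) = √(2 × 9.109 × 10⁻³¹ × 1.328 × 10⁻¹⁸) = 1.555 × 10⁻²⁴ kg·m/s.
λ = h/p = 6.626 × 10⁻³⁴ / 1.555 × 10⁻²⁴ = 4.26 × 10⁻¹⁰ m = 426 pm.

λ = 426 pm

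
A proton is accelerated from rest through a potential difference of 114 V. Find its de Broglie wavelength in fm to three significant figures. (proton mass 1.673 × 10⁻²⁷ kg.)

KE = eV = 1.602 × 10⁻¹⁹ × 114.0 = 1.826 × 10⁻¹⁷ J.
p = √(2mKE) = √(2 × 1.673 × 10⁻²⁷ × 1.826 × 10⁻¹⁷) = 2.472 × 10⁻²² kg·m/s.
λ = h/p = 6.626 × 10⁻³⁴ / 2.472 × 10⁻²² = 2.68 × 10⁻¹² m = 2680 fm.

λ = 2680 fm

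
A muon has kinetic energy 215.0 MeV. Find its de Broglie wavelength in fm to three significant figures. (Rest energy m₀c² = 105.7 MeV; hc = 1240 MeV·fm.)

Total energy E = KE + m₀c² = 215.0 + 105.7 = 320.7 MeV.
(pc)² = E² − (m₀c²)² = (320.7)² − (105.7)² = 9.168 × 10⁴ MeV², so pc = 302.8 MeV.
λ = hc/(pc) = 1240 MeV·fm / 302.8 MeV = 4.10 fm.

λ = 4.10 fm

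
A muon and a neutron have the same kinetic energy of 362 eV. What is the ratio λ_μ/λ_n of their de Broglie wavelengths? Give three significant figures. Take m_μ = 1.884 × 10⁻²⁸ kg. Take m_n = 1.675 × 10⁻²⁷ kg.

At fixed KE, p = √(2mKE) so λ = h/p ∝ 1/√m.
λ_μ/λ_n = √(m_n/m_μ) = √(1.675 × 10⁻²⁷/1.884 × 10⁻²⁸) = √(8.891) = 2.98.

λ_μ/λ_n = 2.98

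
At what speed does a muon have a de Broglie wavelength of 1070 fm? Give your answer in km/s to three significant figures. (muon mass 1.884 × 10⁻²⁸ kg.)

p = h/λ = 6.626 × 10⁻³⁴ / 1.070 × 10⁻¹² = 6.193 × 10⁻²² kg·m/s.
v = p/m = 6.193 × 10⁻²² / 1.884 × 10⁻²⁸ = 3.29 × 10⁶ m/s = 3290 km/s.

v = 3290 km/s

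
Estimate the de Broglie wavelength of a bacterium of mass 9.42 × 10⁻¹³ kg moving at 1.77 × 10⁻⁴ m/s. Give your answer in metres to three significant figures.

p = mv = 9.42 × 10⁻¹³ × 1.77 × 10⁻⁴ = 1.667 × 10⁻¹⁶ kg·m/s.
λ = h/p = 6.626 × 10⁻³⁴ / 1.667 × 10⁻¹⁶ = 3.97 × 10⁻¹⁸ m.

λ = 3.97 × 10⁻¹⁸ m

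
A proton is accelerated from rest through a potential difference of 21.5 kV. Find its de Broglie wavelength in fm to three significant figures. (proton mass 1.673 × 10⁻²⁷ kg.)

KE = eV = 1.602 × 10⁻¹⁹ × 2.150 × 10⁴ = 3.444 × 10⁻¹⁵ J.
p = √(2mKE) = √(2 × 1.673 × 10⁻²⁷ × 3.444 × 10⁻¹⁵) = 3.395 × 10⁻²¹ kg·m/s.
λ = h/p = 6.626 × 10⁻³⁴ / 3.395 × 10⁻²¹ = 1.95 × 10⁻¹³ m = 195 fm.

λ = 195 fm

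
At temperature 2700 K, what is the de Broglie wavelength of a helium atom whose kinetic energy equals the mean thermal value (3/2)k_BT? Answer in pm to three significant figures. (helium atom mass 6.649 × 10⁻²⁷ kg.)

λ = 24.3 pm

KE = (3/2)k_BT = 1.5 × 1.381 × 10⁻²³ × 2700 = 5.593 × 10⁻²⁰ J.
p = √(2mKE) = √(2 × 6.649 × 10⁻²⁷ × 5.593 × 10⁻²⁰) = 2.727 × 10⁻²³ kg·m/s.
λ = h/p = 2.43 × 10⁻¹¹ m = 24.3 pm.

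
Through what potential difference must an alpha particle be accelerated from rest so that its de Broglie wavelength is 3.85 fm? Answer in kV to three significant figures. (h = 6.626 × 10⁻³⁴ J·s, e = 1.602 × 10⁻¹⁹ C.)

V = 6960 kV

p = h/λ = 6.626 × 10⁻³⁴ / 3.850 × 10⁻¹⁵ = 1.721 × 10⁻¹⁹ kg·m/s.
KE = p²/(2m) = 2.229 × 10⁻¹² J.
V = KE/2e = 2.229 × 10⁻¹² / (2 × 1.602 × 10⁻¹⁹) = 6960 kV.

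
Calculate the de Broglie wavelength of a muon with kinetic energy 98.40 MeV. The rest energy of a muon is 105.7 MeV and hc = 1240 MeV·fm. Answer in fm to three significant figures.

λ = 7.10 fm

Total energy E = KE + m₀c² = 98.40 + 105.7 = 204.10 MeV.
(pc)² = E² − (m₀c²)² = (204.10)² − (105.7)² = 3.048 × 10⁴ MeV², so pc = 174.6 MeV.
λ = hc/(pc) = 1240 MeV·fm / 174.6 MeV = 7.10 fm.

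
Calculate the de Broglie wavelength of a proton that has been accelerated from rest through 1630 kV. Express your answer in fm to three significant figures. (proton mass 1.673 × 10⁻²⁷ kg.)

KE = eV = 1.602 × 10⁻¹⁹ × 1.630 × 10⁶ = 2.611 × 10⁻¹³ J.
p = √(2mKE) = √(2 × 1.673 × 10⁻²⁷ × 2.611 × 10⁻¹³) = 2.956 × 10⁻²⁰ kg·m/s.
λ = h/p = 6.626 × 10⁻³⁴ / 2.956 × 10⁻²⁰ = 2.24 × 10⁻¹⁴ m = 22.4 fm.

λ = 22.4 fm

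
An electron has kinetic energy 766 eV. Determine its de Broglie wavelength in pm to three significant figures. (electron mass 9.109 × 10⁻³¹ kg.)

λ = 44.3 pm

KE = 766 eV = 1.227 × 10⁻¹⁶ J.
p = √(2mKE) = √(2 × 9.109 × 10⁻³¹ × 1.227 × 10⁻¹⁶) = 1.495 × 10⁻²³ kg·m/s.
λ = h/p = 6.626 × 10⁻³⁴ / 1.495 × 10⁻²³ = 4.43 × 10⁻¹¹ m = 44.3 pm.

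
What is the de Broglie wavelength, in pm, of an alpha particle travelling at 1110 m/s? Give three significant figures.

λ = 89.8 pm

p = mv = 6.645 × 10⁻²⁷ × 1110 = 7.376 × 10⁻²⁴ kg·m/s.
λ = h/p = 6.626 × 10⁻³⁴ / 7.376 × 10⁻²⁴ = 8.98 × 10⁻¹¹ m = 89.8 pm.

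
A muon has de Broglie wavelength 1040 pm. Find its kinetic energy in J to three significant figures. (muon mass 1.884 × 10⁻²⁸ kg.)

p = h/λ = 6.626 × 10⁻³⁴ / 1.040 × 10⁻⁹ = 6.371 × 10⁻²⁵ kg·m/s.
KE = p²/(2m) = (6.371 × 10⁻²⁵)² / (2 × 1.884 × 10⁻²⁸) = 1.077 × 10⁻²¹ J = 1.08 × 10⁻²¹ J.

KE = 1.08 × 10⁻²¹ J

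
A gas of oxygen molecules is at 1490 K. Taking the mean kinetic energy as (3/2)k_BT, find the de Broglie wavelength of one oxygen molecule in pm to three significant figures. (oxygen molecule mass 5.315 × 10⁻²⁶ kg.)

KE = (3/2)k_BT = 1.5 × 1.381 × 10⁻²³ × 1490 = 3.087 × 10⁻²⁰ J.
p = √(2mKE) = √(2 × 5.315 × 10⁻²⁶ × 3.087 × 10⁻²⁰) = 5.728 × 10⁻²³ kg·m/s.
λ = h/p = 1.16 × 10⁻¹¹ m = 11.6 pm.

λ = 11.6 pm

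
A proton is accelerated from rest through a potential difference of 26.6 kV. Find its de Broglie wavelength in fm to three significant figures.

λ = 175 fm

KE = eV = 1.602 × 10⁻¹⁹ × 2.660 × 10⁴ = 4.261 × 10⁻¹⁵ J.
p = √(2mKE) = √(2 × 1.673 × 10⁻²⁷ × 4.261 × 10⁻¹⁵) = 3.776 × 10⁻²¹ kg·m/s.
λ = h/p = 6.626 × 10⁻³⁴ / 3.776 × 10⁻²¹ = 1.75 × 10⁻¹³ m = 175 fm.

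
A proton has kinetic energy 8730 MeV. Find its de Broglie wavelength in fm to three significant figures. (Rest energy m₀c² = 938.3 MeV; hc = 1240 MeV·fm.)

λ = 0.129 fm

Total energy E = KE + m₀c² = 8730 + 938.3 = 9668.3 MeV.
(pc)² = E² − (m₀c²)² = (9668.3)² − (938.3)² = 9.260 × 10⁷ MeV², so pc = 9623 MeV.
λ = hc/(pc) = 1240 MeV·fm / 9623 MeV = 0.129 fm.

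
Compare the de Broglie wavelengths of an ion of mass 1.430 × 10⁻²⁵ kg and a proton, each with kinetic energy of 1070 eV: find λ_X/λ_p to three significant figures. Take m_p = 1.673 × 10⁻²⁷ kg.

λ_X/λ_p = 0.108

At fixed KE, p = √(2mKE) so λ = h/p ∝ 1/√m.
λ_X/λ_p = √(m_p/m_X) = √(1.673 × 10⁻²⁷/1.430 × 10⁻²⁵) = √(0.01170) = 0.108.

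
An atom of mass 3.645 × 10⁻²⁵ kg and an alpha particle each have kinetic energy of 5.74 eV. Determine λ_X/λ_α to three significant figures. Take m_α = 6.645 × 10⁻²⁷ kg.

λ_X/λ_α = 0.135

At fixed KE, p = √(2mKE) so λ = h/p ∝ 1/√m.
λ_X/λ_α = √(m_α/m_X) = √(6.645 × 10⁻²⁷/3.645 × 10⁻²⁵) = √(0.01823) = 0.135.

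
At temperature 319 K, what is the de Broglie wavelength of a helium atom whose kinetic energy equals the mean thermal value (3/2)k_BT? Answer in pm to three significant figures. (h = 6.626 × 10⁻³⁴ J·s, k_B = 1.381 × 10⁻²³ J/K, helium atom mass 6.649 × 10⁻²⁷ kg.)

λ = 70.7 pm

KE = (3/2)k_BT = 1.5 × 1.381 × 10⁻²³ × 319 = 6.608 × 10⁻²¹ J.
p = √(2mKE) = √(2 × 6.649 × 10⁻²⁷ × 6.608 × 10⁻²¹) = 9.374 × 10⁻²⁴ kg·m/s.
λ = h/p = 7.07 × 10⁻¹¹ m = 70.7 pm.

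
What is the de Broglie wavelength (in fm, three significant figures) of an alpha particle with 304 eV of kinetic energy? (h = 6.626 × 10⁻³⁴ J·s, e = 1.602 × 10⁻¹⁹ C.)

λ = 824 fm

KE = 304 eV = 4.870 × 10⁻¹⁷ J.
p = √(2mKE) = √(2 × 6.645 × 10⁻²⁷ × 4.870 × 10⁻¹⁷) = 8.045 × 10⁻²² kg·m/s.
λ = h/p = 6.626 × 10⁻³⁴ / 8.045 × 10⁻²² = 8.24 × 10⁻¹³ m = 824 fm.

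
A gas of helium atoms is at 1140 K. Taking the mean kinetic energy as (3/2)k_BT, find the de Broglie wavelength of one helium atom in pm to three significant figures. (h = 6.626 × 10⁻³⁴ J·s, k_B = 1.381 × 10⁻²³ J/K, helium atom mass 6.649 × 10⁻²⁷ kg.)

λ = 37.4 pm

KE = (3/2)k_BT = 1.5 × 1.381 × 10⁻²³ × 1140 = 2.362 × 10⁻²⁰ J.
p = √(2mKE) = √(2 × 6.649 × 10⁻²⁷ × 2.362 × 10⁻²⁰) = 1.772 × 10⁻²³ kg·m/s.
λ = h/p = 3.74 × 10⁻¹¹ m = 37.4 pm.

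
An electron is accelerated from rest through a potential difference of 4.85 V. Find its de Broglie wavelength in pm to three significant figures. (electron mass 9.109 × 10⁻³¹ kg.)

KE = eV = 1.602 × 10⁻¹⁹ × 4.850 = 7.770 × 10⁻¹⁹ J.
p = √(2mKE) = √(2 × 9.109 × 10⁻³¹ × 7.770 × 10⁻¹⁹) = 1.190 × 10⁻²⁴ kg·m/s.
λ = h/p = 6.626 × 10⁻³⁴ / 1.190 × 10⁻²⁴ = 5.57 × 10⁻¹⁰ m = 557 pm.

λ = 557 pm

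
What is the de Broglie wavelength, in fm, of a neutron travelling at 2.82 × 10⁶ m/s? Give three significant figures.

p = mv = 1.675 × 10⁻²⁷ × 2.82 × 10⁶ = 4.724 × 10⁻²¹ kg·m/s.
λ = h/p = 6.626 × 10⁻³⁴ / 4.724 × 10⁻²¹ = 1.40 × 10⁻¹³ m = 140 fm.

λ = 140 fm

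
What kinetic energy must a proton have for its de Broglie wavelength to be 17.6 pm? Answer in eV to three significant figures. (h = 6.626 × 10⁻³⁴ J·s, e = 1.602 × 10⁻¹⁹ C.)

p = h/λ = 6.626 × 10⁻³⁴ / 1.760 × 10⁻¹¹ = 3.765 × 10⁻²³ kg·m/s.
KE = p²/(2m) = (3.765 × 10⁻²³)² / (2 × 1.673 × 10⁻²⁷) = 4.236 × 10⁻¹⁹ J = 2.64 eV.

KE = 2.64 eV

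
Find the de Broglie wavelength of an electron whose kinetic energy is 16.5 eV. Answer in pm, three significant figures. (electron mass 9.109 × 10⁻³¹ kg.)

λ = 302 pm

KE = 16.5 eV = 2.643 × 10⁻¹⁸ J.
p = √(2mKE) = √(2 × 9.109 × 10⁻³¹ × 2.643 × 10⁻¹⁸) = 2.194 × 10⁻²⁴ kg·m/s.
λ = h/p = 6.626 × 10⁻³⁴ / 2.194 × 10⁻²⁴ = 3.02 × 10⁻¹⁰ m = 302 pm.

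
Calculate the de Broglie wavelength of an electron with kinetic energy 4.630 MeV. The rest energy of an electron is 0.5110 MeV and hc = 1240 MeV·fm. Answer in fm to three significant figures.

Total energy E = KE + m₀c² = 4.630 + 0.5110 = 5.1410 MeV.
(pc)² = E² − (m₀c²)² = (5.1410)² − (0.5110)² = 26.17 MeV², so pc = 5.116 MeV.
λ = hc/(pc) = 1240 MeV·fm / 5.116 MeV = 242 fm.

λ = 242 fm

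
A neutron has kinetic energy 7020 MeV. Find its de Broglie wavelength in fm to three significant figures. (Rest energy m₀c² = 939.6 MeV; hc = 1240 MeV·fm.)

λ = 0.157 fm

Total energy E = KE + m₀c² = 7020 + 939.6 = 7959.6 MeV.
(pc)² = E² − (m₀c²)² = (7959.6)² − (939.6)² = 6.247 × 10⁷ MeV², so pc = 7904 MeV.
λ = hc/(pc) = 1240 MeV·fm / 7904 MeV = 0.157 fm.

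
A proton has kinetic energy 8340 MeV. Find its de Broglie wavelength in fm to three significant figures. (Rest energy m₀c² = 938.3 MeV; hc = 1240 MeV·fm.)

Total energy E = KE + m₀c² = 8340 + 938.3 = 9278.3 MeV.
(pc)² = E² − (m₀c²)² = (9278.3)² − (938.3)² = 8.521 × 10⁷ MeV², so pc = 9231 MeV.
λ = hc/(pc) = 1240 MeV·fm / 9231 MeV = 0.134 fm.

λ = 0.134 fm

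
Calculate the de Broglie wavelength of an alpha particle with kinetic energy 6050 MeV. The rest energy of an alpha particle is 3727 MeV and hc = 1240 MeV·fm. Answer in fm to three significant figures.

λ = 0.137 fm

Total energy E = KE + m₀c² = 6050 + 3727 = 9777 MeV.
(pc)² = E² − (m₀c²)² = (9777)² − (3727)² = 8.170 × 10⁷ MeV², so pc = 9039 MeV.
λ = hc/(pc) = 1240 MeV·fm / 9039 MeV = 0.137 fm.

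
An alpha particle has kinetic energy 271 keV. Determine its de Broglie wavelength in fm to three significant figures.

λ = 27.6 fm

KE = 271 keV = 4.341 × 10⁻¹⁴ J.
p = √(2mKE) = √(2 × 6.645 × 10⁻²⁷ × 4.341 × 10⁻¹⁴) = 2.402 × 10⁻²⁰ kg·m/s.
λ = h/p = 6.626 × 10⁻³⁴ / 2.402 × 10⁻²⁰ = 2.76 × 10⁻¹⁴ m = 27.6 fm.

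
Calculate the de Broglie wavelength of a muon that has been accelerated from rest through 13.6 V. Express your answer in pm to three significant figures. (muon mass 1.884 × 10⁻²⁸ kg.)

KE = eV = 1.602 × 10⁻¹⁹ × 13.60 = 2.179 × 10⁻¹⁸ J.
p = √(2mKE) = √(2 × 1.884 × 10⁻²⁸ × 2.179 × 10⁻¹⁸) = 2.865 × 10⁻²³ kg·m/s.
λ = h/p = 6.626 × 10⁻³⁴ / 2.865 × 10⁻²³ = 2.31 × 10⁻¹¹ m = 23.1 pm.

λ = 23.1 pm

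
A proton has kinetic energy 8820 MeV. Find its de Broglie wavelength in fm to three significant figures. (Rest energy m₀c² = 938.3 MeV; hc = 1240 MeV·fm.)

Total energy E = KE + m₀c² = 8820 + 938.3 = 9758.3 MeV.
(pc)² = E² − (m₀c²)² = (9758.3)² − (938.3)² = 9.434 × 10⁷ MeV², so pc = 9713 MeV.
λ = hc/(pc) = 1240 MeV·fm / 9713 MeV = 0.128 fm.

λ = 0.128 fm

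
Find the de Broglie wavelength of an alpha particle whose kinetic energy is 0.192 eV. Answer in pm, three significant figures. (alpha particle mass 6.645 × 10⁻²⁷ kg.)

λ = 32.8 pm

KE = 0.192 eV = 3.076 × 10⁻²⁰ J.
p = √(2mKE) = √(2 × 6.645 × 10⁻²⁷ × 3.076 × 10⁻²⁰) = 2.022 × 10⁻²³ kg·m/s.
λ = h/p = 6.626 × 10⁻³⁴ / 2.022 × 10⁻²³ = 3.28 × 10⁻¹¹ m = 32.8 pm.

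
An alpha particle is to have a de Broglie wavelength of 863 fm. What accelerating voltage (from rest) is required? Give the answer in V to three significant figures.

V = 138 V

p = h/λ = 6.626 × 10⁻³⁴ / 8.630 × 10⁻¹³ = 7.678 × 10⁻²² kg·m/s.
KE = p²/(2m) = 4.436 × 10⁻¹⁷ J.
V = KE/2e = 4.436 × 10⁻¹⁷ / (2 × 1.602 × 10⁻¹⁹) = 138 V.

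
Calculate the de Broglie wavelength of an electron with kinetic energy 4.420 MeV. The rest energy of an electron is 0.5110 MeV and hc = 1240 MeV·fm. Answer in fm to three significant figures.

Total energy E = KE + m₀c² = 4.420 + 0.5110 = 4.9310 MeV.
(pc)² = E² − (m₀c²)² = (4.9310)² − (0.5110)² = 24.05 MeV², so pc = 4.904 MeV.
λ = hc/(pc) = 1240 MeV·fm / 4.904 MeV = 253 fm.

λ = 253 fm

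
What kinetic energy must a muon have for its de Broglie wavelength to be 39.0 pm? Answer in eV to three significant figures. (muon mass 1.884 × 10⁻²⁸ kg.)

KE = 4.78 eV

p = h/λ = 6.626 × 10⁻³⁴ / 3.900 × 10⁻¹¹ = 1.699 × 10⁻²³ kg·m/s.
KE = p²/(2m) = (1.699 × 10⁻²³)² / (2 × 1.884 × 10⁻²⁸) = 7.661 × 10⁻¹⁹ J = 4.78 eV.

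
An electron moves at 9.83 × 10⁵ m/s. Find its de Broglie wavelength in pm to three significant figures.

p = mv = 9.109 × 10⁻³¹ × 9.83 × 10⁵ = 8.954 × 10⁻²⁵ kg·m/s.
λ = h/p = 6.626 × 10⁻³⁴ / 8.954 × 10⁻²⁵ = 7.40 × 10⁻¹⁰ m = 740 pm.

λ = 740 pm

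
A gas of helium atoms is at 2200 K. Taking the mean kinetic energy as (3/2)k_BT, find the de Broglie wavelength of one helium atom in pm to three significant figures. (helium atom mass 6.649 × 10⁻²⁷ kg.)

λ = 26.9 pm

KE = (3/2)k_BT = 1.5 × 1.381 × 10⁻²³ × 2200 = 4.557 × 10⁻²⁰ J.
p = √(2mKE) = √(2 × 6.649 × 10⁻²⁷ × 4.557 × 10⁻²⁰) = 2.462 × 10⁻²³ kg·m/s.
λ = h/p = 2.69 × 10⁻¹¹ m = 26.9 pm.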